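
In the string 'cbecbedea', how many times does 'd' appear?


Scanning 'cbecbedea' for 'd':
  Position 6: 'd' -> MATCH (count: 1)
Total occurrences of 'd': 1

1


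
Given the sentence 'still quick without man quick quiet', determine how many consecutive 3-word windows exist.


Word trigrams from [6] words:
  Trigram 1: (still quick without)
  Trigram 2: (quick without man)
  Trigram 3: (without man quick)
  Trigram 4: (man quick quiet)
Total word trigrams: 6 - 2 = 4

4


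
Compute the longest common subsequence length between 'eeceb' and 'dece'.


DP table for LCS of 'eeceb' and 'dece':
       d  e  c  e
    0  0  0  0  0
  e 0  0  1  1  1
  e 0  0  1  1  2
  c 0  0  1  2  2
  e 0  0  1  2  3
  b 0  0  1  2  3
LCS: 'ece'
LCS length = 3

3


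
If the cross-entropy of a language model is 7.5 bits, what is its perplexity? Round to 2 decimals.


Perplexity formula: PP = 2^H
H = 7.5
PP = 2^7.5
Decompose: 2^7.5 = 2^7 * 2^0.5 = 2^7 * sqrt(2)
2^7 = 128, sqrt(2) ~ 1.4142136
PP ~ 128 * 1.4142136 = 181.0193408
Rounded to 2 decimals: 181.02

181.02


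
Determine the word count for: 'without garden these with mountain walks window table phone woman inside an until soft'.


Counting words by splitting on spaces:
  Word 1: 'without'
  Word 2: 'garden'
  Word 3: 'these'
  Word 4: 'with'
  Word 5: 'mountain'
  Word 6: 'walks'
  Word 7: 'window'
  Word 8: 'table'
  Word 9: 'phone'
  Word 10: 'woman'
  Word 11: 'inside'
  Word 12: 'an'
  Word 13: 'until'
  Word 14: 'soft'
Total words: 14

14


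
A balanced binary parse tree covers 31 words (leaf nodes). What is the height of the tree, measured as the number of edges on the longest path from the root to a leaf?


In a balanced binary tree with n leaves the deepest leaf is ceil(log2(n)) edges below the root.
log2(31) = 4.9542
ceil(4.9542) = 5
height (edges) = 5

5


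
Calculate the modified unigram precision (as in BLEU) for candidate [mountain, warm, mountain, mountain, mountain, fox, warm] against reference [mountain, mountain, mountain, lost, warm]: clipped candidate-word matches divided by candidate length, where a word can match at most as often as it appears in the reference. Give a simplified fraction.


Reference word counts: {'lost': 1, 'mountain': 3, 'warm': 1}
Checking each candidate word (with clipping):
  'mountain' -> in reference (ref count 3, used 1/3) -> match (matches: 1)
  'warm' -> in reference (ref count 1, used 1/1) -> match (matches: 2)
  'mountain' -> in reference (ref count 3, used 2/3) -> match (matches: 3)
  'mountain' -> in reference (ref count 3, used 3/3) -> match (matches: 4)
  'mountain' -> ref count 3 already used up (3/3) -> clipped, no match (matches: 4)
  'fox' -> not in reference -> no match (matches: 4)
  'warm' -> ref count 1 already used up (1/1) -> clipped, no match (matches: 4)
Clipped matches: 4, Candidate length: 7
Precision = 4/7

4/7


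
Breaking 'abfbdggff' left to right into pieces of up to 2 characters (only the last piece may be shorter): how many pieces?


'abfbdggff' has 9 characters.
Chunking with max size 2:
  Chunk 1: 'ab' (positions 0-1)
  Chunk 2: 'fb' (positions 2-3)
  Chunk 3: 'dg' (positions 4-5)
  Chunk 4: 'gf' (positions 6-7)
  Chunk 5: 'f' (positions 8-8)
Total chunks: ceil(9 / 2) = 5

5


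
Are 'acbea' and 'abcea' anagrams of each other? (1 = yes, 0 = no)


Sort characters of 'acbea': 'aabce'
Sort characters of 'abcea': 'aabce'
Sorted forms match -> they ARE anagrams
Result: 1

1


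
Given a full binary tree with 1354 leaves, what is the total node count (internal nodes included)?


Leaf nodes (terminals): 1354
Internal nodes = n - 1 = 1354 - 1 = 1353
Total = leaves + internal = 1354 + 1353 = 2707

2707


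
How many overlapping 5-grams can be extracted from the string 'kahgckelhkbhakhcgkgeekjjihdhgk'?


String 'kahgckelhkbhakhcgkgeekjjihdhgk' has length L = 30.
Number of overlapping n-grams = L - n + 1
Substituting: 30 - 5 + 1 = 26

26


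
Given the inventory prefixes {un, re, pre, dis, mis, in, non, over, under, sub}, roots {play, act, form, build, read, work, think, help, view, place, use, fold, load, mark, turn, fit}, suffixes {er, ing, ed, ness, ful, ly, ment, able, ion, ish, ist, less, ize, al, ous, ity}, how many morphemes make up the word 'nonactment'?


Segmenting 'nonactment' against the inventory:
  'non' -> prefix (morpheme 1)
  'act' -> root (morpheme 2)
  'ment' -> suffix (morpheme 3)
Total morphemes: 3

3


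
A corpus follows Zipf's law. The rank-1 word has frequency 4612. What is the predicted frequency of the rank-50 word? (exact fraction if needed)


Zipf's law: freq(rank) = f1 / rank
f1 = 4612, rank = 50
freq = 4612 / 50
GCD(4612, 50) = 2
Simplified: 2306/25

2306/25


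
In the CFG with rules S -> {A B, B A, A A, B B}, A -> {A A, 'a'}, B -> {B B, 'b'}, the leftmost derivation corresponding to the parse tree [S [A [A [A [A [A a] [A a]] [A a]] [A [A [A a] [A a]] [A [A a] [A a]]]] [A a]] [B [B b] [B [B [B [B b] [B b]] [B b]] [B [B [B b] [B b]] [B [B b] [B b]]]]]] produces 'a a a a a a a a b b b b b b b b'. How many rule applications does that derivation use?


Every bracketed nonterminal node [X ...] in the tree is produced by exactly one rule application.
Reading the tree off as a leftmost derivation:
  Step 1: S  =>  A B   (applied S -> A B)
  Step 2: A B  =>  A A B   (applied A -> A A)
  Step 3: A A B  =>  A A A B   (applied A -> A A)
  Step 4: A A A B  =>  A A A A B   (applied A -> A A)
  Step 5: A A A A B  =>  A A A A A B   (applied A -> A A)
  Step 6: A A A A A B  =>  a A A A A B   (applied A -> a)
  Step 7: a A A A A B  =>  a a A A A B   (applied A -> a)
  Step 8: a a A A A B  =>  a a a A A B   (applied A -> a)
  Step 9: a a a A A B  =>  a a a A A A B   (applied A -> A A)
  Step 10: a a a A A A B  =>  a a a A A A A B   (applied A -> A A)
  Step 11: a a a A A A A B  =>  a a a a A A A B   (applied A -> a)
  Step 12: a a a a A A A B  =>  a a a a a A A B   (applied A -> a)
  Step 13: a a a a a A A B  =>  a a a a a A A A B   (applied A -> A A)
  Step 14: a a a a a A A A B  =>  a a a a a a A A B   (applied A -> a)
  Step 15: a a a a a a A A B  =>  a a a a a a a A B   (applied A -> a)
  Step 16: a a a a a a a A B  =>  a a a a a a a a B   (applied A -> a)
  Step 17: a a a a a a a a B  =>  a a a a a a a a B B   (applied B -> B B)
  Step 18: a a a a a a a a B B  =>  a a a a a a a a b B   (applied B -> b)
  Step 19: a a a a a a a a b B  =>  a a a a a a a a b B B   (applied B -> B B)
  Step 20: a a a a a a a a b B B  =>  a a a a a a a a b B B B   (applied B -> B B)
  Step 21: a a a a a a a a b B B B  =>  a a a a a a a a b B B B B   (applied B -> B B)
  Step 22: a a a a a a a a b B B B B  =>  a a a a a a a a b b B B B   (applied B -> b)
  Step 23: a a a a a a a a b b B B B  =>  a a a a a a a a b b b B B   (applied B -> b)
  Step 24: a a a a a a a a b b b B B  =>  a a a a a a a a b b b b B   (applied B -> b)
  Step 25: a a a a a a a a b b b b B  =>  a a a a a a a a b b b b B B   (applied B -> B B)
  Step 26: a a a a a a a a b b b b B B  =>  a a a a a a a a b b b b B B B   (applied B -> B B)
  Step 27: a a a a a a a a b b b b B B B  =>  a a a a a a a a b b b b b B B   (applied B -> b)
  Step 28: a a a a a a a a b b b b b B B  =>  a a a a a a a a b b b b b b B   (applied B -> b)
  Step 29: a a a a a a a a b b b b b b B  =>  a a a a a a a a b b b b b b B B   (applied B -> B B)
  Step 30: a a a a a a a a b b b b b b B B  =>  a a a a a a a a b b b b b b b B   (applied B -> b)
  Step 31: a a a a a a a a b b b b b b b B  =>  a a a a a a a a b b b b b b b b   (applied B -> b)
Final yield: a a a a a a a a b b b b b b b b
Total rewrite steps: 31

31


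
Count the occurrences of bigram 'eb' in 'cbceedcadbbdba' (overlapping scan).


Scanning 'cbceedcadbbdba' for bigram 'eb':
  Position 0: 'cb' -> no
  Position 1: 'bc' -> no
  Position 2: 'ce' -> no
  Position 3: 'ee' -> no
  Position 4: 'ed' -> no
  Position 5: 'dc' -> no
  Position 6: 'ca' -> no
  Position 7: 'ad' -> no
  Position 8: 'db' -> no
  Position 9: 'bb' -> no
  Position 10: 'bd' -> no
  Position 11: 'db' -> no
  Position 12: 'ba' -> no
Total matches: 0

0


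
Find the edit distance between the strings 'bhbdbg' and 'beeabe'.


Building DP table for s1='bhbdbg' (len 6) and s2='beeabe' (len 6):
       b  e  e  a  b  e
    0  1  2  3  4  5  6
  b 1  0  1  2  3  4  5
  h 2  1  1  2  3  4  5
  b 3  2  2  2  3  3  4
  d 4  3  3  3  3  4  4
  b 5  4  4  4  4  3  4
  g 6  5  5  5  5  4  4
Edit distance = dp[6][6] = 4

4


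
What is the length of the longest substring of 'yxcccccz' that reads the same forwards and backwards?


Scanning 'yxcccccz' for palindromic substrings.
Substring at positions 2-6: 'ccccc'.
Check: reverse('ccccc') = 'ccccc' -> palindrome confirmed.
Neighbouring characters ('x' / 'z') break symmetry, so it cannot extend further.
No longer palindromic substring exists; longest length = 5

5


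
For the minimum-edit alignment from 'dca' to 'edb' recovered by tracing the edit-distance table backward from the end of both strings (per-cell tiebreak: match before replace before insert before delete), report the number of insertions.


Edit distance = 3. Backtracking from cell (3, 3) with preference match > replace > insert > delete,
then listing the resulting alignment 'dca' -> 'edb' left to right:
  Step 1: replace d->e
  Step 2: replace c->d
  Step 3: replace a->b
Total insertions: 0

0


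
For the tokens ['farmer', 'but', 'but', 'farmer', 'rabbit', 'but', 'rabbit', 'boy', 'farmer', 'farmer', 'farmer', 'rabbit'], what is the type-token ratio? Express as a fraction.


Tokens: 12
Unique types: ('boy', 'but', 'farmer', 'rabbit') = 4
TTR = 4/12
Simplify: divide both by 4 -> 1/3
TTR = 1/3

1/3


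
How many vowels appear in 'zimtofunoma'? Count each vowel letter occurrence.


Scanning each character of 'zimtofunoma':
  Position 1: 'z' -> consonant (running count: 0)
  Position 2: 'i' -> vowel (running count: 1)
  Position 3: 'm' -> consonant (running count: 1)
  Position 4: 't' -> consonant (running count: 1)
  Position 5: 'o' -> vowel (running count: 2)
  Position 6: 'f' -> consonant (running count: 2)
  Position 7: 'u' -> vowel (running count: 3)
  Position 8: 'n' -> consonant (running count: 3)
  Position 9: 'o' -> vowel (running count: 4)
  Position 10: 'm' -> consonant (running count: 4)
  Position 11: 'a' -> vowel (running count: 5)
Total vowels: 5

5


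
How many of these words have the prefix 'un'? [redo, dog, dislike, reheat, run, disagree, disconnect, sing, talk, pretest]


Checking each word for prefix 'un':
  'redo' -> no (count: 0)
  'dog' -> no (count: 0)
  'dislike' -> no (count: 0)
  'reheat' -> no (count: 0)
  'run' -> no (count: 0)
  'disagree' -> no (count: 0)
  'disconnect' -> no (count: 0)
  'sing' -> no (count: 0)
  'talk' -> no (count: 0)
  'pretest' -> no (count: 0)
Total with prefix 'un': 0

0


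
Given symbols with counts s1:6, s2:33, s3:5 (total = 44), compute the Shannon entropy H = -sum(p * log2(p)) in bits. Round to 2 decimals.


Computing entropy H = -sum(p_i * log2(p_i)):
  s1: p = 6/44 = 0.1364, -p*log2(p) = 0.3920
  s2: p = 33/44 = 0.7500, -p*log2(p) = 0.3113
  s3: p = 5/44 = 0.1136, -p*log2(p) = 0.3565
H = sum of terms = 1.0598
Rounded to 2 decimals: 1.06

1.06


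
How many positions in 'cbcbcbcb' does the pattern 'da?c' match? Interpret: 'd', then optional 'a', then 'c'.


Pattern: da?c means 'd', then optional 'a', then 'c'.
Scanning 'cbcbcbcb' position-by-position:
  Pos 0: window 'cbc' -> no
  Pos 1: window 'bcb' -> no
  Pos 2: window 'cbc' -> no
  Pos 3: window 'bcb' -> no
  Pos 4: window 'cbc' -> no
  Pos 5: window 'bcb' -> no
  Pos 6: window 'cb' -> no
  Pos 7: window 'b' -> no
Total matches: 0

0


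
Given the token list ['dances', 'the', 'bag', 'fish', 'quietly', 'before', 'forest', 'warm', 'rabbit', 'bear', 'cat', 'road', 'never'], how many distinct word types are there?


Listing all tokens and tracking unique types:
  Token 1: 'dances' -> NEW (unique so far: 1)
  Token 2: 'the' -> NEW (unique so far: 2)
  Token 3: 'bag' -> NEW (unique so far: 3)
  Token 4: 'fish' -> NEW (unique so far: 4)
  Token 5: 'quietly' -> NEW (unique so far: 5)
  Token 6: 'before' -> NEW (unique so far: 6)
  Token 7: 'forest' -> NEW (unique so far: 7)
  Token 8: 'warm' -> NEW (unique so far: 8)
  Token 9: 'rabbit' -> NEW (unique so far: 9)
  Token 10: 'bear' -> NEW (unique so far: 10)
  Token 11: 'cat' -> NEW (unique so far: 11)
  Token 12: 'road' -> NEW (unique so far: 12)
  Token 13: 'never' -> NEW (unique so far: 13)
Unique types: ('bag', 'bear', 'before', 'cat', 'dances', 'fish', 'forest', 'never', 'quietly', 'rabbit', 'road', 'the', 'warm')
Vocabulary size: 13

13


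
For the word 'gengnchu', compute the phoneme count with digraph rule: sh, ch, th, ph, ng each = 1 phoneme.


Parsing 'gengnchu' greedily, digraphs first:
  'g' -> consonant phoneme (phonemes so far: 1)
  'e' -> vowel phoneme (phonemes so far: 2)
  'ng' -> digraph (1 consonant phoneme) (phonemes so far: 3)
  'n' -> consonant phoneme (phonemes so far: 4)
  'ch' -> digraph (1 consonant phoneme) (phonemes so far: 5)
  'u' -> vowel phoneme (phonemes so far: 6)
Total phonemes: 6

6


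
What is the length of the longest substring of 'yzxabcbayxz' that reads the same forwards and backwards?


Scanning 'yzxabcbayxz' for palindromic substrings.
Substring at positions 3-7: 'abcba'.
Check: reverse('abcba') = 'abcba' -> palindrome confirmed.
Neighbouring characters ('x' / 'y') break symmetry, so it cannot extend further.
No longer palindromic substring exists; longest length = 5

5


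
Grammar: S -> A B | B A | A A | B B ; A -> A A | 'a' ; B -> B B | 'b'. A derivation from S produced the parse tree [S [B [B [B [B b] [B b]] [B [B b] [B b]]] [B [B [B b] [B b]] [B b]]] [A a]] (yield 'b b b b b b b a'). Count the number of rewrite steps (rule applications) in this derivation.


Every bracketed nonterminal node [X ...] in the tree is produced by exactly one rule application.
Reading the tree off as a leftmost derivation:
  Step 1: S  =>  B A   (applied S -> B A)
  Step 2: B A  =>  B B A   (applied B -> B B)
  Step 3: B B A  =>  B B B A   (applied B -> B B)
  Step 4: B B B A  =>  B B B B A   (applied B -> B B)
  Step 5: B B B B A  =>  b B B B A   (applied B -> b)
  Step 6: b B B B A  =>  b b B B A   (applied B -> b)
  Step 7: b b B B A  =>  b b B B B A   (applied B -> B B)
  Step 8: b b B B B A  =>  b b b B B A   (applied B -> b)
  Step 9: b b b B B A  =>  b b b b B A   (applied B -> b)
  Step 10: b b b b B A  =>  b b b b B B A   (applied B -> B B)
  Step 11: b b b b B B A  =>  b b b b B B B A   (applied B -> B B)
  Step 12: b b b b B B B A  =>  b b b b b B B A   (applied B -> b)
  Step 13: b b b b b B B A  =>  b b b b b b B A   (applied B -> b)
  Step 14: b b b b b b B A  =>  b b b b b b b A   (applied B -> b)
  Step 15: b b b b b b b A  =>  b b b b b b b a   (applied A -> a)
Final yield: b b b b b b b a
Total rewrite steps: 15

15


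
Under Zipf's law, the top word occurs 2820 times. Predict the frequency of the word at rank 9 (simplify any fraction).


Zipf's law: freq(rank) = f1 / rank
f1 = 2820, rank = 9
freq = 2820 / 9
GCD(2820, 9) = 3
Simplified: 940/3

940/3


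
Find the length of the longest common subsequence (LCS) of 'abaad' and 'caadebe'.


DP table for LCS of 'abaad' and 'caadebe':
       c  a  a  d  e  b  e
    0  0  0  0  0  0  0  0
  a 0  0  1  1  1  1  1  1
  b 0  0  1  1  1  1  2  2
  a 0  0  1  2  2  2  2  2
  a 0  0  1  2  2  2  2  2
  d 0  0  1  2  3  3  3  3
LCS: 'aad'
LCS length = 3

3


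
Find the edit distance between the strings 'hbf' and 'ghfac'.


Building DP table for s1='hbf' (len 3) and s2='ghfac' (len 5):
       g  h  f  a  c
    0  1  2  3  4  5
  h 1  1  1  2  3  4
  b 2  2  2  2  3  4
  f 3  3  3  2  3  4
Edit distance = dp[3][5] = 4

4


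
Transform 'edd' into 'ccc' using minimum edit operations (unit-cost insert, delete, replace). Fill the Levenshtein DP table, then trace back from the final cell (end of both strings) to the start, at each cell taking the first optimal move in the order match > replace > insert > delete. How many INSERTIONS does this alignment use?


Edit distance = 3. Backtracking from cell (3, 3) with preference match > replace > insert > delete,
then listing the resulting alignment 'edd' -> 'ccc' left to right:
  Step 1: replace e->c
  Step 2: replace d->c
  Step 3: replace d->c
Total insertions: 0

0


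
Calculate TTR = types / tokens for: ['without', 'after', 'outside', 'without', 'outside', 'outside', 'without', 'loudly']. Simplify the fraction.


Tokens: 8
Unique types: ('after', 'loudly', 'outside', 'without') = 4
TTR = 4/8
Simplify: divide both by 4 -> 1/2
TTR = 1/2

1/2


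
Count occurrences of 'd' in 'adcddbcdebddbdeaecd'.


Scanning 'adcddbcdebddbdeaecd' for 'd':
  Position 1: 'd' -> MATCH (count: 1)
  Position 3: 'd' -> MATCH (count: 2)
  Position 4: 'd' -> MATCH (count: 3)
  Position 7: 'd' -> MATCH (count: 4)
  Position 10: 'd' -> MATCH (count: 5)
  Position 11: 'd' -> MATCH (count: 6)
  Position 13: 'd' -> MATCH (count: 7)
  Position 18: 'd' -> MATCH (count: 8)
Total occurrences of 'd': 8

8


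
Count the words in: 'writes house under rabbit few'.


Counting words by splitting on spaces:
  Word 1: 'writes'
  Word 2: 'house'
  Word 3: 'under'
  Word 4: 'rabbit'
  Word 5: 'few'
Total words: 5

5


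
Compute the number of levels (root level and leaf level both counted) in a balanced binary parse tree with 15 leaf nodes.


In a balanced binary tree with n leaves the deepest leaf is ceil(log2(n)) edges below the root,
so counting node levels inclusive of root and leaves gives ceil(log2(n)) + 1 levels.
log2(15) = 3.9069
ceil(3.9069) = 4
levels = 4 + 1 = 5

5


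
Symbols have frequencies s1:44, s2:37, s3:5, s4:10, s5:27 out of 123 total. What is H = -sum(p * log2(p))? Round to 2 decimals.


Computing entropy H = -sum(p_i * log2(p_i)):
  s1: p = 44/123 = 0.3577, -p*log2(p) = 0.5305
  s2: p = 37/123 = 0.3008, -p*log2(p) = 0.5213
  s3: p = 5/123 = 0.0407, -p*log2(p) = 0.1878
  s4: p = 10/123 = 0.0813, -p*log2(p) = 0.2944
  s5: p = 27/123 = 0.2195, -p*log2(p) = 0.4802
H = sum of terms = 2.0142
Rounded to 2 decimals: 2.01

2.01


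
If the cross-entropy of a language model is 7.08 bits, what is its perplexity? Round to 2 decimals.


Perplexity formula: PP = 2^H
H = 7.08
PP = 2^7.08
Decompose: 2^7.08 = 2^7 * 2^0.08
2^7 = 128, 2^0.08 ~ 1.0570180
PP ~ 128 * 1.0570180 = 135.2983040
Rounded to 2 decimals: 135.30

135.30


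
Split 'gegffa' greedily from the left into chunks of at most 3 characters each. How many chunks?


'gegffa' has 6 characters.
Chunking with max size 3:
  Chunk 1: 'geg' (positions 0-2)
  Chunk 2: 'ffa' (positions 3-5)
Total chunks: ceil(6 / 3) = 2

2


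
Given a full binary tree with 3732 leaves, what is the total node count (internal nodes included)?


Leaf nodes (terminals): 3732
Internal nodes = n - 1 = 3732 - 1 = 3731
Total = leaves + internal = 3732 + 3731 = 7463

7463


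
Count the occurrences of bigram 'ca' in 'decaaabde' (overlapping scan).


Scanning 'decaaabde' for bigram 'ca':
  Position 0: 'de' -> no
  Position 1: 'ec' -> no
  Position 2: 'ca' -> MATCH
  Position 3: 'aa' -> no
  Position 4: 'aa' -> no
  Position 5: 'ab' -> no
  Position 6: 'bd' -> no
  Position 7: 'de' -> no
Total matches: 1

1


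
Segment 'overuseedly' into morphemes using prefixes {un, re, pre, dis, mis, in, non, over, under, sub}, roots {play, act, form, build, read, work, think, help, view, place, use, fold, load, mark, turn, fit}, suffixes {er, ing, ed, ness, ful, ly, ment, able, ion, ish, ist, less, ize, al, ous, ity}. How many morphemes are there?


Segmenting 'overuseedly' against the inventory:
  'over' -> prefix (morpheme 1)
  'use' -> root (morpheme 2)
  'ed' -> suffix (morpheme 3)
  'ly' -> suffix (morpheme 4)
Total morphemes: 4

4


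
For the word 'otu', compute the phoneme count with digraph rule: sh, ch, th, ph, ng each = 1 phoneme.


Parsing 'otu' greedily, digraphs first:
  'o' -> vowel phoneme (phonemes so far: 1)
  't' -> consonant phoneme (phonemes so far: 2)
  'u' -> vowel phoneme (phonemes so far: 3)
Total phonemes: 3

3


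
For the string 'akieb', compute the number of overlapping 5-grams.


String 'akieb' has length L = 5.
Number of overlapping n-grams = L - n + 1
Substituting: 5 - 5 + 1 = 1

1


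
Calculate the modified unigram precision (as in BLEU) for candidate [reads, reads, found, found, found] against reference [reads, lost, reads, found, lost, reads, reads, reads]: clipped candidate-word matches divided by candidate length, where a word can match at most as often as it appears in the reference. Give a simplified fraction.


Reference word counts: {'found': 1, 'lost': 2, 'reads': 5}
Checking each candidate word (with clipping):
  'reads' -> in reference (ref count 5, used 1/5) -> match (matches: 1)
  'reads' -> in reference (ref count 5, used 2/5) -> match (matches: 2)
  'found' -> in reference (ref count 1, used 1/1) -> match (matches: 3)
  'found' -> ref count 1 already used up (1/1) -> clipped, no match (matches: 3)
  'found' -> ref count 1 already used up (1/1) -> clipped, no match (matches: 3)
Clipped matches: 3, Candidate length: 5
Precision = 3/5

3/5


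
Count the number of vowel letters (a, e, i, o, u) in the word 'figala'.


Scanning each character of 'figala':
  Position 1: 'f' -> consonant (running count: 0)
  Position 2: 'i' -> vowel (running count: 1)
  Position 3: 'g' -> consonant (running count: 1)
  Position 4: 'a' -> vowel (running count: 2)
  Position 5: 'l' -> consonant (running count: 2)
  Position 6: 'a' -> vowel (running count: 3)
Total vowels: 3

3


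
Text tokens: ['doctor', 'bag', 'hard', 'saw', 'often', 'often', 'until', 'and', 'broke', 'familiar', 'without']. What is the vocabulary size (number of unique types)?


Listing all tokens and tracking unique types:
  Token 1: 'doctor' -> NEW (unique so far: 1)
  Token 2: 'bag' -> NEW (unique so far: 2)
  Token 3: 'hard' -> NEW (unique so far: 3)
  Token 4: 'saw' -> NEW (unique so far: 4)
  Token 5: 'often' -> NEW (unique so far: 5)
  Token 6: 'often' -> duplicate (unique so far: 5)
  Token 7: 'until' -> NEW (unique so far: 6)
  Token 8: 'and' -> NEW (unique so far: 7)
  Token 9: 'broke' -> NEW (unique so far: 8)
  Token 10: 'familiar' -> NEW (unique so far: 9)
  Token 11: 'without' -> NEW (unique so far: 10)
Unique types: ('and', 'bag', 'broke', 'doctor', 'familiar', 'hard', 'often', 'saw', 'until', 'without')
Vocabulary size: 10

10


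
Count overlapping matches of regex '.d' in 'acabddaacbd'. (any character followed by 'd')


Pattern: .d means any character followed by 'd'.
Scanning 'acabddaacbd' position-by-position:
  Pos 0: window 'ac' -> no
  Pos 1: window 'ca' -> no
  Pos 2: window 'ab' -> no
  Pos 3: window 'bd' -> MATCH
  Pos 4: window 'dd' -> MATCH
  Pos 5: window 'da' -> no
  Pos 6: window 'aa' -> no
  Pos 7: window 'ac' -> no
  Pos 8: window 'cb' -> no
  Pos 9: window 'bd' -> MATCH
  Pos 10: window 'd' -> no
Total matches: 3

3


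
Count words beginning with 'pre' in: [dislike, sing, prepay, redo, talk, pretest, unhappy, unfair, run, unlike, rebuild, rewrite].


Checking each word for prefix 'pre':
  'dislike' -> no (count: 0)
  'sing' -> no (count: 0)
  'prepay' -> YES, starts with 'pre' (count: 1)
  'redo' -> no (count: 1)
  'talk' -> no (count: 1)
  'pretest' -> YES, starts with 'pre' (count: 2)
  'unhappy' -> no (count: 2)
  'unfair' -> no (count: 2)
  'run' -> no (count: 2)
  'unlike' -> no (count: 2)
  'rebuild' -> no (count: 2)
  'rewrite' -> no (count: 2)
Total with prefix 'pre': 2

2


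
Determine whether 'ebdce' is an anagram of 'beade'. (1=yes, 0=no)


Sort characters of 'ebdce': 'bcdee'
Sort characters of 'beade': 'abdee'
Sorted forms differ -> they are NOT anagrams
Result: 0

0


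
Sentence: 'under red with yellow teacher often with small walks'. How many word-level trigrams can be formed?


Word trigrams from [9] words:
  Trigram 1: (under red with)
  Trigram 2: (red with yellow)
  Trigram 3: (with yellow teacher)
  Trigram 4: (yellow teacher often)
  Trigram 5: (teacher often with)
  Trigram 6: (often with small)
  Trigram 7: (with small walks)
Total word trigrams: 9 - 2 = 7

7


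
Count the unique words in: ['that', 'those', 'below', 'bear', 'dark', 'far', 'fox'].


Listing all tokens and tracking unique types:
  Token 1: 'that' -> NEW (unique so far: 1)
  Token 2: 'those' -> NEW (unique so far: 2)
  Token 3: 'below' -> NEW (unique so far: 3)
  Token 4: 'bear' -> NEW (unique so far: 4)
  Token 5: 'dark' -> NEW (unique so far: 5)
  Token 6: 'far' -> NEW (unique so far: 6)
  Token 7: 'fox' -> NEW (unique so far: 7)
Unique types: ('bear', 'below', 'dark', 'far', 'fox', 'that', 'those')
Vocabulary size: 7

7


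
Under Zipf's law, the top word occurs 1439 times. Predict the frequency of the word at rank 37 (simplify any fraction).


Zipf's law: freq(rank) = f1 / rank
f1 = 1439, rank = 37
freq = 1439 / 37
GCD(1439, 37) = 1
Simplified: 1439/37

1439/37


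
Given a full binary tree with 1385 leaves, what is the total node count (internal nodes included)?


Leaf nodes (terminals): 1385
Internal nodes = n - 1 = 1385 - 1 = 1384
Total = leaves + internal = 1385 + 1384 = 2769

2769


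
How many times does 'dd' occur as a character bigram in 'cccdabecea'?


Scanning 'cccdabecea' for bigram 'dd':
  Position 0: 'cc' -> no
  Position 1: 'cc' -> no
  Position 2: 'cd' -> no
  Position 3: 'da' -> no
  Position 4: 'ab' -> no
  Position 5: 'be' -> no
  Position 6: 'ec' -> no
  Position 7: 'ce' -> no
  Position 8: 'ea' -> no
Total matches: 0

0


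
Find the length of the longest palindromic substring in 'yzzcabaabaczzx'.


Scanning 'yzzcabaabaczzx' for palindromic substrings.
Substring at positions 1-12: 'zzcabaabaczz'.
Check: reverse('zzcabaabaczz') = 'zzcabaabaczz' -> palindrome confirmed.
Neighbouring characters ('y' / 'x') break symmetry, so it cannot extend further.
No longer palindromic substring exists; longest length = 12

12


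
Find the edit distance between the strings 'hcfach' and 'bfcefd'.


Building DP table for s1='hcfach' (len 6) and s2='bfcefd' (len 6):
       b  f  c  e  f  d
    0  1  2  3  4  5  6
  h 1  1  2  3  4  5  6
  c 2  2  2  2  3  4  5
  f 3  3  2  3  3  3  4
  a 4  4  3  3  4  4  4
  c 5  5  4  3  4  5  5
  h 6  6  5  4  4  5  6
Edit distance = dp[6][6] = 6

6


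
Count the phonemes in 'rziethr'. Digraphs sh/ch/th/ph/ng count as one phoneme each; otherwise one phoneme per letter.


Parsing 'rziethr' greedily, digraphs first:
  'r' -> consonant phoneme (phonemes so far: 1)
  'z' -> consonant phoneme (phonemes so far: 2)
  'i' -> vowel phoneme (phonemes so far: 3)
  'e' -> vowel phoneme (phonemes so far: 4)
  'th' -> digraph (1 consonant phoneme) (phonemes so far: 5)
  'r' -> consonant phoneme (phonemes so far: 6)
Total phonemes: 6

6


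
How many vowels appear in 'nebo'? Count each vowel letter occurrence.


Scanning each character of 'nebo':
  Position 1: 'n' -> consonant (running count: 0)
  Position 2: 'e' -> vowel (running count: 1)
  Position 3: 'b' -> consonant (running count: 1)
  Position 4: 'o' -> vowel (running count: 2)
Total vowels: 2

2


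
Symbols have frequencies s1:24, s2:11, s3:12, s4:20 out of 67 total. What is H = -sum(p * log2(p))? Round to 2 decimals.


Computing entropy H = -sum(p_i * log2(p_i)):
  s1: p = 24/67 = 0.3582, -p*log2(p) = 0.5306
  s2: p = 11/67 = 0.1642, -p*log2(p) = 0.4280
  s3: p = 12/67 = 0.1791, -p*log2(p) = 0.4444
  s4: p = 20/67 = 0.2985, -p*log2(p) = 0.5206
H = sum of terms = 1.9236
Rounded to 2 decimals: 1.92

1.92


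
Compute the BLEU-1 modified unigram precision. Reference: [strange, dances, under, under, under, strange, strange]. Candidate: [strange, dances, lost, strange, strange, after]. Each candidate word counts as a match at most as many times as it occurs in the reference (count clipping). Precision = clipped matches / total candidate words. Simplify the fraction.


Reference word counts: {'dances': 1, 'strange': 3, 'under': 3}
Checking each candidate word (with clipping):
  'strange' -> in reference (ref count 3, used 1/3) -> match (matches: 1)
  'dances' -> in reference (ref count 1, used 1/1) -> match (matches: 2)
  'lost' -> not in reference -> no match (matches: 2)
  'strange' -> in reference (ref count 3, used 2/3) -> match (matches: 3)
  'strange' -> in reference (ref count 3, used 3/3) -> match (matches: 4)
  'after' -> not in reference -> no match (matches: 4)
Clipped matches: 4, Candidate length: 6
Precision = 4/6 = 2/3

2/3


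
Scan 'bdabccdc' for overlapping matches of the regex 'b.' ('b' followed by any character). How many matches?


Pattern: b. means 'b' followed by any character.
Scanning 'bdabccdc' position-by-position:
  Pos 0: window 'bd' -> MATCH
  Pos 1: window 'da' -> no
  Pos 2: window 'ab' -> no
  Pos 3: window 'bc' -> MATCH
  Pos 4: window 'cc' -> no
  Pos 5: window 'cd' -> no
  Pos 6: window 'dc' -> no
  Pos 7: window 'c' -> no
Total matches: 2

2


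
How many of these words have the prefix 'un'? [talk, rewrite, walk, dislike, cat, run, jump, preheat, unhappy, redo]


Checking each word for prefix 'un':
  'talk' -> no (count: 0)
  'rewrite' -> no (count: 0)
  'walk' -> no (count: 0)
  'dislike' -> no (count: 0)
  'cat' -> no (count: 0)
  'run' -> no (count: 0)
  'jump' -> no (count: 0)
  'preheat' -> no (count: 0)
  'unhappy' -> YES, starts with 'un' (count: 1)
  'redo' -> no (count: 1)
Total with prefix 'un': 1

1


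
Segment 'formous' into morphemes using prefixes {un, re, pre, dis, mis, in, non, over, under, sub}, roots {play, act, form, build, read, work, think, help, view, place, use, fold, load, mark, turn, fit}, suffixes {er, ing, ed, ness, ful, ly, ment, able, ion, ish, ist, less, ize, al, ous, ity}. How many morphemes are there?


Segmenting 'formous' against the inventory:
  'form' -> root (morpheme 1)
  'ous' -> suffix (morpheme 2)
Total morphemes: 2

2


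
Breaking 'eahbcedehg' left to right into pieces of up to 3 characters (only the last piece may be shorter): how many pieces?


'eahbcedehg' has 10 characters.
Chunking with max size 3:
  Chunk 1: 'eah' (positions 0-2)
  Chunk 2: 'bce' (positions 3-5)
  Chunk 3: 'deh' (positions 6-8)
  Chunk 4: 'g' (positions 9-9)
Total chunks: ceil(10 / 3) = 4

4


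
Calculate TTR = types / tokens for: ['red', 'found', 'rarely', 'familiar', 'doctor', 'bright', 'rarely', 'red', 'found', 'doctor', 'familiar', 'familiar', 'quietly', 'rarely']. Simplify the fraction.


Tokens: 14
Unique types: ('bright', 'doctor', 'familiar', 'found', 'quietly', 'rarely', 'red') = 7
TTR = 7/14
Simplify: divide both by 7 -> 1/2
TTR = 1/2

1/2


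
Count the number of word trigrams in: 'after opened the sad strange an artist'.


Word trigrams from [7] words:
  Trigram 1: (after opened the)
  Trigram 2: (opened the sad)
  Trigram 3: (the sad strange)
  Trigram 4: (sad strange an)
  Trigram 5: (strange an artist)
Total word trigrams: 7 - 2 = 5

5


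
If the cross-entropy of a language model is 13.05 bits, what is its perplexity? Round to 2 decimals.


Perplexity formula: PP = 2^H
H = 13.05
PP = 2^13.05
Decompose: 2^13.05 = 2^13 * 2^0.05
2^13 = 8192, 2^0.05 ~ 1.0352649
PP ~ 8192 * 1.0352649 = 8480.8900608
Rounded to 2 decimals: 8480.89

8480.89


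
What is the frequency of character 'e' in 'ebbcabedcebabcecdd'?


Scanning 'ebbcabedcebabcecdd' for 'e':
  Position 0: 'e' -> MATCH (count: 1)
  Position 6: 'e' -> MATCH (count: 2)
  Position 9: 'e' -> MATCH (count: 3)
  Position 14: 'e' -> MATCH (count: 4)
Total occurrences of 'e': 4

4


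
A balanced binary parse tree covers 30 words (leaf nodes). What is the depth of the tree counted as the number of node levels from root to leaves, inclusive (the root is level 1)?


In a balanced binary tree with n leaves the deepest leaf is ceil(log2(n)) edges below the root,
so counting node levels inclusive of root and leaves gives ceil(log2(n)) + 1 levels.
log2(30) = 4.9069
ceil(4.9069) = 5
levels = 5 + 1 = 6

6


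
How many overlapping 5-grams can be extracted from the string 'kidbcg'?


String 'kidbcg' has length L = 6.
Number of overlapping n-grams = L - n + 1
Substituting: 6 - 5 + 1 = 2

2


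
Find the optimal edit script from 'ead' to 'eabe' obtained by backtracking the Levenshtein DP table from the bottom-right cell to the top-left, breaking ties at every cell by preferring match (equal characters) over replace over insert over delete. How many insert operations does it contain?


Edit distance = 2. Backtracking from cell (3, 4) with preference match > replace > insert > delete,
then listing the resulting alignment 'ead' -> 'eabe' left to right:
  Step 1: keep 'e'
  Step 2: keep 'a'
  Step 3: insert 'b' [insertion #1]
  Step 4: replace d->e
Total insertions: 1

1


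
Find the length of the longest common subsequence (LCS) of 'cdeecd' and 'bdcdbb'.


DP table for LCS of 'cdeecd' and 'bdcdbb':
       b  d  c  d  b  b
    0  0  0  0  0  0  0
  c 0  0  0  1  1  1  1
  d 0  0  1  1  2  2  2
  e 0  0  1  1  2  2  2
  e 0  0  1  1  2  2  2
  c 0  0  1  2  2  2  2
  d 0  0  1  2  3  3  3
LCS: 'dcd'
LCS length = 3

3


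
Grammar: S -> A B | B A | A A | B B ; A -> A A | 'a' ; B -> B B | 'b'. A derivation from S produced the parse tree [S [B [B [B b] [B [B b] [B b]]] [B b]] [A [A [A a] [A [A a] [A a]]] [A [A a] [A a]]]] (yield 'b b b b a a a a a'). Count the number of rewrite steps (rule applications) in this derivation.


Every bracketed nonterminal node [X ...] in the tree is produced by exactly one rule application.
Reading the tree off as a leftmost derivation:
  Step 1: S  =>  B A   (applied S -> B A)
  Step 2: B A  =>  B B A   (applied B -> B B)
  Step 3: B B A  =>  B B B A   (applied B -> B B)
  Step 4: B B B A  =>  b B B A   (applied B -> b)
  Step 5: b B B A  =>  b B B B A   (applied B -> B B)
  Step 6: b B B B A  =>  b b B B A   (applied B -> b)
  Step 7: b b B B A  =>  b b b B A   (applied B -> b)
  Step 8: b b b B A  =>  b b b b A   (applied B -> b)
  Step 9: b b b b A  =>  b b b b A A   (applied A -> A A)
  Step 10: b b b b A A  =>  b b b b A A A   (applied A -> A A)
  Step 11: b b b b A A A  =>  b b b b a A A   (applied A -> a)
  Step 12: b b b b a A A  =>  b b b b a A A A   (applied A -> A A)
  Step 13: b b b b a A A A  =>  b b b b a a A A   (applied A -> a)
  Step 14: b b b b a a A A  =>  b b b b a a a A   (applied A -> a)
  Step 15: b b b b a a a A  =>  b b b b a a a A A   (applied A -> A A)
  Step 16: b b b b a a a A A  =>  b b b b a a a a A   (applied A -> a)
  Step 17: b b b b a a a a A  =>  b b b b a a a a a   (applied A -> a)
Final yield: b b b b a a a a a
Total rewrite steps: 17

17


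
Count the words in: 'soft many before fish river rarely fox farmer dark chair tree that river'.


Counting words by splitting on spaces:
  Word 1: 'soft'
  Word 2: 'many'
  Word 3: 'before'
  Word 4: 'fish'
  Word 5: 'river'
  Word 6: 'rarely'
  Word 7: 'fox'
  Word 8: 'farmer'
  Word 9: 'dark'
  Word 10: 'chair'
  Word 11: 'tree'
  Word 12: 'that'
  Word 13: 'river'
Total words: 13

13


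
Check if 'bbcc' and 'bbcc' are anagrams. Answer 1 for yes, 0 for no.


Sort characters of 'bbcc': 'bbcc'
Sort characters of 'bbcc': 'bbcc'
Sorted forms match -> they ARE anagrams
Result: 1

1


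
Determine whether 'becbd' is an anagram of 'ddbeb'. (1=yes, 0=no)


Sort characters of 'becbd': 'bbcde'
Sort characters of 'ddbeb': 'bbdde'
Sorted forms differ -> they are NOT anagrams
Result: 0

0


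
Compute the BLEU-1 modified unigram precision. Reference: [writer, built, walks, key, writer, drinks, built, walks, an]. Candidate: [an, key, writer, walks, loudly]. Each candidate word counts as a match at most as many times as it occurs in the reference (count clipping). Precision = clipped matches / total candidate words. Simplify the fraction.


Reference word counts: {'an': 1, 'built': 2, 'drinks': 1, 'key': 1, 'walks': 2, 'writer': 2}
Checking each candidate word (with clipping):
  'an' -> in reference (ref count 1, used 1/1) -> match (matches: 1)
  'key' -> in reference (ref count 1, used 1/1) -> match (matches: 2)
  'writer' -> in reference (ref count 2, used 1/2) -> match (matches: 3)
  'walks' -> in reference (ref count 2, used 1/2) -> match (matches: 4)
  'loudly' -> not in reference -> no match (matches: 4)
Clipped matches: 4, Candidate length: 5
Precision = 4/5

4/5


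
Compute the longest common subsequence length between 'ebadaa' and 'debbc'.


DP table for LCS of 'ebadaa' and 'debbc':
       d  e  b  b  c
    0  0  0  0  0  0
  e 0  0  1  1  1  1
  b 0  0  1  2  2  2
  a 0  0  1  2  2  2
  d 0  1  1  2  2  2
  a 0  1  1  2  2  2
  a 0  1  1  2  2  2
LCS: 'eb'
LCS length = 2

2


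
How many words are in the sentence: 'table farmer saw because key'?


Counting words by splitting on spaces:
  Word 1: 'table'
  Word 2: 'farmer'
  Word 3: 'saw'
  Word 4: 'because'
  Word 5: 'key'
Total words: 5

5


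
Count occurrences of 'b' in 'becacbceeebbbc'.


Scanning 'becacbceeebbbc' for 'b':
  Position 0: 'b' -> MATCH (count: 1)
  Position 5: 'b' -> MATCH (count: 2)
  Position 10: 'b' -> MATCH (count: 3)
  Position 11: 'b' -> MATCH (count: 4)
  Position 12: 'b' -> MATCH (count: 5)
Total occurrences of 'b': 5

5


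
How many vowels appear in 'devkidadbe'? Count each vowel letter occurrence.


Scanning each character of 'devkidadbe':
  Position 1: 'd' -> consonant (running count: 0)
  Position 2: 'e' -> vowel (running count: 1)
  Position 3: 'v' -> consonant (running count: 1)
  Position 4: 'k' -> consonant (running count: 1)
  Position 5: 'i' -> vowel (running count: 2)
  Position 6: 'd' -> consonant (running count: 2)
  Position 7: 'a' -> vowel (running count: 3)
  Position 8: 'd' -> consonant (running count: 3)
  Position 9: 'b' -> consonant (running count: 3)
  Position 10: 'e' -> vowel (running count: 4)
Total vowels: 4

4


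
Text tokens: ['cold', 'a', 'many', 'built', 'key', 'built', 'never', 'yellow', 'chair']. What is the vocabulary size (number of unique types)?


Listing all tokens and tracking unique types:
  Token 1: 'cold' -> NEW (unique so far: 1)
  Token 2: 'a' -> NEW (unique so far: 2)
  Token 3: 'many' -> NEW (unique so far: 3)
  Token 4: 'built' -> NEW (unique so far: 4)
  Token 5: 'key' -> NEW (unique so far: 5)
  Token 6: 'built' -> duplicate (unique so far: 5)
  Token 7: 'never' -> NEW (unique so far: 6)
  Token 8: 'yellow' -> NEW (unique so far: 7)
  Token 9: 'chair' -> NEW (unique so far: 8)
Unique types: ('a', 'built', 'chair', 'cold', 'key', 'many', 'never', 'yellow')
Vocabulary size: 8

8


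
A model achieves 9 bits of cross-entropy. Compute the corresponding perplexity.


Perplexity formula: PP = 2^H
H = 9
PP = 2^9
PP = 2^9 = 512

512


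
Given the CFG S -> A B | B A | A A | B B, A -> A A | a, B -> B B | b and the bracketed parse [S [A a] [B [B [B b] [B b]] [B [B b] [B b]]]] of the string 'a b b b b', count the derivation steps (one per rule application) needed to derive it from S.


Every bracketed nonterminal node [X ...] in the tree is produced by exactly one rule application.
Reading the tree off as a leftmost derivation:
  Step 1: S  =>  A B   (applied S -> A B)
  Step 2: A B  =>  a B   (applied A -> a)
  Step 3: a B  =>  a B B   (applied B -> B B)
  Step 4: a B B  =>  a B B B   (applied B -> B B)
  Step 5: a B B B  =>  a b B B   (applied B -> b)
  Step 6: a b B B  =>  a b b B   (applied B -> b)
  Step 7: a b b B  =>  a b b B B   (applied B -> B B)
  Step 8: a b b B B  =>  a b b b B   (applied B -> b)
  Step 9: a b b b B  =>  a b b b b   (applied B -> b)
Final yield: a b b b b
Total rewrite steps: 9

9


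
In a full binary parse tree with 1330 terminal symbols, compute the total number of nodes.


Leaf nodes (terminals): 1330
Internal nodes = n - 1 = 1330 - 1 = 1329
Total = leaves + internal = 1330 + 1329 = 2659

2659


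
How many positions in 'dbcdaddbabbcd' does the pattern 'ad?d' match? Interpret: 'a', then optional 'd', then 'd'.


Pattern: ad?d means 'a', then optional 'd', then 'd'.
Scanning 'dbcdaddbabbcd' position-by-position:
  Pos 0: window 'dbc' -> no
  Pos 1: window 'bcd' -> no
  Pos 2: window 'cda' -> no
  Pos 3: window 'dad' -> no
  Pos 4: window 'add' -> MATCH
  Pos 5: window 'ddb' -> no
  Pos 6: window 'dba' -> no
  Pos 7: window 'bab' -> no
  Pos 8: window 'abb' -> no
  Pos 9: window 'bbc' -> no
  Pos 10: window 'bcd' -> no
  Pos 11: window 'cd' -> no
  Pos 12: window 'd' -> no
Total matches: 1

1
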